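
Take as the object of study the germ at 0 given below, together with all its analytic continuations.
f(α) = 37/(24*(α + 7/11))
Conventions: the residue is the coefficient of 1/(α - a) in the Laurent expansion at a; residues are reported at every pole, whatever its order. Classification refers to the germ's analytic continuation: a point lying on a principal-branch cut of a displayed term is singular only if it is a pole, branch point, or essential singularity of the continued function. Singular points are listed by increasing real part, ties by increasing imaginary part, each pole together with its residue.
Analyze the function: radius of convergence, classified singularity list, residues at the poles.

Radius of convergence at 0: 7/11.
At -7/11: a pole of order 1; residue 37/24.

Denominator factor (α + 7/11): pole of order 1 at -7/11, modulus 7/11.
The radius of convergence is the smallest modulus among the singular points: 7/11.
At the order-1 pole -7/11 set g(α) = (α - (-7/11))*f(α) = 37/24.
Simple pole: residue = g(a) at a = -7/11, which is 37/24.


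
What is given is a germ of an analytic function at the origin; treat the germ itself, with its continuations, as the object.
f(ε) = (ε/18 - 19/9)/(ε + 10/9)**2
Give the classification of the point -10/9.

The point is a pole of order 2.

The denominator factor ε + 10/9 vanishes at -10/9 and appears to the power 2; the numerator there equals -176/81, nonzero, and no other factor vanishes.
Hence a pole whose order is the multiplicity, 2.


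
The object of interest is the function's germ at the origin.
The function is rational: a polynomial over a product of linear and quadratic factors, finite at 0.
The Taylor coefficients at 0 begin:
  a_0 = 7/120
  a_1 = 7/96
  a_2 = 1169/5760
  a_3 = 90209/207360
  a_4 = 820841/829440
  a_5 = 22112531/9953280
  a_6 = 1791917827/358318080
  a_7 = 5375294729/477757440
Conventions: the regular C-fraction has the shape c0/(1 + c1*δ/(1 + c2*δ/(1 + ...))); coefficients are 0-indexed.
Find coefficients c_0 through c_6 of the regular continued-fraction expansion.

Taylor coefficients (read off): a_0 = 7/120, a_1 = 7/96, a_2 = 1169/5760, a_3 = 90209/207360, a_4 = 820841/829440, a_5 = 22112531/9953280, a_6 = 1791917827/358318080.
c0 = a_0 = 7/120. Peel one level at a time: if S = 1 + c*δ/S' with S'(0) = 1, then c is the δ-coefficient of S and S' = c*δ/(S - 1).
S_1 = c0/f = 1 + (-5/4)*δ + (-23/12)*δ^2 + ...; c1 = -5/4.
S_2 = c1*δ/(S_1 - 1) = 1 + (-23/15)*δ + (1202/675)*δ^2 + ...; c2 = -23/15.
S_3 = c2*δ/(S_2 - 1) = 1 + (1202/1035)*δ + (4066/42849)*δ^2 + ...; c3 = 1202/1035.
S_4 = c3*δ/(S_3 - 1) = 1 + (-10165/124407)*δ + (451415/19504854)*δ^2 + ...; c4 = -10165/124407.
S_5 = c4*δ/(S_4 - 1) = 1 + (2076509/7330998)*δ + (150903/16532356)*δ^2 + ...; c5 = 2076509/7330998.
S_6 = c5*δ/(S_5 - 1) = 1 + (-11829483/367090678)*δ + ...; c6 = -11829483/367090678.

The regular C-fraction coefficients are [7/120, -5/4, -23/15, 1202/1035, -10165/124407, 2076509/7330998, -11829483/367090678].


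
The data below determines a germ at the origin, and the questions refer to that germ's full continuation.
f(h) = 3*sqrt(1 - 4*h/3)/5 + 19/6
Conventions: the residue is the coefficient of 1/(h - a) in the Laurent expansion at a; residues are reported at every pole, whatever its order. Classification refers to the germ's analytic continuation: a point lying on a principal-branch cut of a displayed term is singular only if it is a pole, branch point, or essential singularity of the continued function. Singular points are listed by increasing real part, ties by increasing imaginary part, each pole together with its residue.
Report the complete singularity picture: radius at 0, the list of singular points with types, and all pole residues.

Radius of convergence at 0: 3/4.
At 3/4: an algebraic (square-root) branch point.

Branch term (3/5)*sqrt(1 - h/(3/4)): its argument vanishes at h = 3/4, a square-root branch point, modulus 3/4.
The radius of convergence is the smallest modulus among the singular points: 3/4.


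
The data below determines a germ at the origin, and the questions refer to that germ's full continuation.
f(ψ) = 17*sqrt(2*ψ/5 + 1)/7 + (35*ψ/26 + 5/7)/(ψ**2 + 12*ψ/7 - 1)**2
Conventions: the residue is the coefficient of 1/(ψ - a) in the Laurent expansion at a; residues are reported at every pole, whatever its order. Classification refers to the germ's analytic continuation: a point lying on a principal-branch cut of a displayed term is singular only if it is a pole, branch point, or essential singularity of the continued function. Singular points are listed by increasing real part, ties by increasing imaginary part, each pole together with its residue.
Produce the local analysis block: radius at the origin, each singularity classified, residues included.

Radius of convergence at 0: -6/7 + (1/7)*sqrt(85).
At -5/2: an algebraic (square-root) branch point.
At -6/7 - (1/7)*sqrt(85): a pole of order 2; residue -(98/18785)*sqrt(85).
At -6/7 + (1/7)*sqrt(85): a pole of order 2; residue (98/18785)*sqrt(85).

Denominator factor (ψ**2 + 12*ψ/7 - 1)^2: discriminant 340/49, real irrational roots -6/7 + (1/7)*sqrt(85) and -6/7 - (1/7)*sqrt(85); poles of order 2, moduli -6/7 + (1/7)*sqrt(85) and 6/7 + (1/7)*sqrt(85).
Branch term (17/7)*sqrt(1 - ψ/(-5/2)): its argument vanishes at ψ = -5/2, a square-root branch point, modulus 5/2.
The radius of convergence is the smallest modulus among the singular points: -6/7 + (1/7)*sqrt(85).
The branch term is analytic at -6/7 - (1/7)*sqrt(85) and contributes nothing to the residue; only the rational part matters.
The factor ψ**2 + 12*ψ/7 - 1 splits as (ψ - a)(ψ - a') with a = -6/7 - (1/7)*sqrt(85), a' = -6/7 + (1/7)*sqrt(85). At the order-2 pole a set g(ψ) = (ψ - a)^2*(rational part) = [35*ψ/26 + 5/7] / (ψ - a')^2.
Order-2 pole: residue = g'(a); g'(-6/7 - (1/7)*sqrt(85)) = -(98/18785)*sqrt(85), so the residue is -(98/18785)*sqrt(85).
The branch term is analytic at -6/7 + (1/7)*sqrt(85) and contributes nothing to the residue; only the rational part matters.
The factor ψ**2 + 12*ψ/7 - 1 splits as (ψ - a)(ψ - a') with a = -6/7 + (1/7)*sqrt(85), a' = -6/7 - (1/7)*sqrt(85). At the order-2 pole a set g(ψ) = (ψ - a)^2*(rational part) = [35*ψ/26 + 5/7] / (ψ - a')^2.
Order-2 pole: residue = g'(a); g'(-6/7 + (1/7)*sqrt(85)) = (98/18785)*sqrt(85), so the residue is (98/18785)*sqrt(85).
List the singular points by increasing real part (a conjugate pair: the negative imaginary part first).


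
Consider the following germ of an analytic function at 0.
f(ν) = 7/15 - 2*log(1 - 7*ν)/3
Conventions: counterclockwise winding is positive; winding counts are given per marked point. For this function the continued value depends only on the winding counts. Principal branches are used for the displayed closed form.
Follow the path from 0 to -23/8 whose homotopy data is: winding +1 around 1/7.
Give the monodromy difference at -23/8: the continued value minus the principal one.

Continued minus principal equals -(4/3)*pi*i.

The rational part is single-valued and drops out of the difference; each branch term changes only by its own monodromy.
(-2/3)*log(1 - ν/(1/7)): each positive loop around 1/7 adds 2*pi*i to the log, so winding +1 contributes (-2/3)*(1)*2*pi*i = -(4/3)*pi*i.
Summing the contributions at ν = -23/8 gives -(4/3)*pi*i.


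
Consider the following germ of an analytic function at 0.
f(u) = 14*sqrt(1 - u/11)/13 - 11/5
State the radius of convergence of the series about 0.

Branch term (14/13)*sqrt(1 - u/(11)): its argument vanishes at u = 11, a square-root branch point, modulus 11.
The radius of convergence is the smallest modulus among the singular points: 11.

The radius of convergence is 11.


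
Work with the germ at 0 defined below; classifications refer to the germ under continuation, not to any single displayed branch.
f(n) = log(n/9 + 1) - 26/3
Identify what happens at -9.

The point is a logarithmic branch point.

The term (1)*log(1 - n/(-9)) has argument 1 - -9/(-9) = 0 at -9: a logarithmic (infinitely-sheeted) branch point; the remaining terms are analytic or single-valued there.


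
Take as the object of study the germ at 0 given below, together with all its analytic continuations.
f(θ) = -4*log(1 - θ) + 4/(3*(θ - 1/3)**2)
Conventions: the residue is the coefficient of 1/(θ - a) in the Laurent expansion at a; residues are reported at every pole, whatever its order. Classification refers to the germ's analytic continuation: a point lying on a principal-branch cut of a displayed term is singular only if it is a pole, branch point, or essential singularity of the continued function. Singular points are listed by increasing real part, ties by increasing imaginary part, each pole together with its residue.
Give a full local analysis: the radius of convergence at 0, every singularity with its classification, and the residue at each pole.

Denominator factor (θ - 1/3)^2: pole of order 2 at 1/3, modulus 1/3.
Branch term (-4)*log(1 - θ/(1)): its argument vanishes at θ = 1, a logarithmic branch point, modulus 1.
The radius of convergence is the smallest modulus among the singular points: 1/3.
The branch term is analytic at 1/3 and contributes nothing to the residue; only the rational part matters.
At the order-2 pole 1/3 set g(θ) = (θ - (1/3))^2*(rational part) = 4/3.
Order-2 pole: residue = g'(a); g'(1/3) = 0, so the residue is 0.
List the singular points by increasing real part (a conjugate pair: the negative imaginary part first).

Radius of convergence at 0: 1/3.
At 1/3: a pole of order 2; residue 0.
At 1: a logarithmic branch point.


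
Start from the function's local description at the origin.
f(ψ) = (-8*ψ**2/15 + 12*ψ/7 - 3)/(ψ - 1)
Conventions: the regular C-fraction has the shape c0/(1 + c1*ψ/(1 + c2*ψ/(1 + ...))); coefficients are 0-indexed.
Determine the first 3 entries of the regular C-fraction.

The regular C-fraction coefficients are [3, -3/7, -932/945].

Taylor coefficients (expand at 0): a_0 = 3, a_1 = 9/7, a_2 = 191/105.
c0 = a_0 = 3. Peel one level at a time: if S = 1 + c*ψ/S' with S'(0) = 1, then c is the ψ-coefficient of S and S' = c*ψ/(S - 1).
S_1 = c0/f = 1 + (-3/7)*ψ + (-932/2205)*ψ^2 + ...; c1 = -3/7.
S_2 = c1*ψ/(S_1 - 1) = 1 + (-932/945)*ψ + ...; c2 = -932/945.


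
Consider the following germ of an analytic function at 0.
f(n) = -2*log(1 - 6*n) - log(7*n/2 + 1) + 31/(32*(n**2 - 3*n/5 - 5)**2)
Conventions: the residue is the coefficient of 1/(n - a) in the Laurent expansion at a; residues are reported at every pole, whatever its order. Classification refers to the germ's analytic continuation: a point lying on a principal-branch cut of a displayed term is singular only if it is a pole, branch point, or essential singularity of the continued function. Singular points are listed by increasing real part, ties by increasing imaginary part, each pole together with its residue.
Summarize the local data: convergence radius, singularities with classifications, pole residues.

Denominator factor (n**2 - 3*n/5 - 5)^2: discriminant 509/25, real irrational roots 3/10 + (1/10)*sqrt(509) and 3/10 - (1/10)*sqrt(509); poles of order 2, moduli 3/10 + (1/10)*sqrt(509) and -3/10 + (1/10)*sqrt(509).
Branch term (-1)*log(1 - n/(-2/7)): its argument vanishes at n = -2/7, a logarithmic branch point, modulus 2/7.
Branch term (-2)*log(1 - n/(1/6)): its argument vanishes at n = 1/6, a logarithmic branch point, modulus 1/6.
The radius of convergence is the smallest modulus among the singular points: 1/6.
The branch terms are analytic at 3/10 - (1/10)*sqrt(509) and contribute nothing to the residue; only the rational part matters.
The factor n**2 - 3*n/5 - 5 splits as (n - a)(n - a') with a = 3/10 - (1/10)*sqrt(509), a' = 3/10 + (1/10)*sqrt(509). At the order-2 pole a set g(n) = (n - a)^2*(rational part) = [31/32] / (n - a')^2.
Order-2 pole: residue = g'(a); g'(3/10 - (1/10)*sqrt(509)) = (3875/4145296)*sqrt(509), so the residue is (3875/4145296)*sqrt(509).
The branch terms are analytic at 3/10 + (1/10)*sqrt(509) and contribute nothing to the residue; only the rational part matters.
The factor n**2 - 3*n/5 - 5 splits as (n - a)(n - a') with a = 3/10 + (1/10)*sqrt(509), a' = 3/10 - (1/10)*sqrt(509). At the order-2 pole a set g(n) = (n - a)^2*(rational part) = [31/32] / (n - a')^2.
Order-2 pole: residue = g'(a); g'(3/10 + (1/10)*sqrt(509)) = -(3875/4145296)*sqrt(509), so the residue is -(3875/4145296)*sqrt(509).
List the singular points by increasing real part (a conjugate pair: the negative imaginary part first).

Radius of convergence at 0: 1/6.
At 3/10 - (1/10)*sqrt(509): a pole of order 2; residue (3875/4145296)*sqrt(509).
At -2/7: a logarithmic branch point.
At 1/6: a logarithmic branch point.
At 3/10 + (1/10)*sqrt(509): a pole of order 2; residue -(3875/4145296)*sqrt(509).


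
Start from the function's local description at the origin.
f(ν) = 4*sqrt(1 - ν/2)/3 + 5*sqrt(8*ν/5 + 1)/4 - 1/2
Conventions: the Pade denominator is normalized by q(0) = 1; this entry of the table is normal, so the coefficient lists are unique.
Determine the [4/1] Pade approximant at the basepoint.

The Pade approximant has numerator coefficients [25/12, 589699/198608, 732693/2482600, -13297699/74478000, 75055369/3972160000]; denominator coefficients [1, 1371881/1241300].

Taylor coefficients needed (expand at 0): a_0 = 25/12, a_1 = 2/3, a_2 = -53/120, a_3 = 743/2400, a_4 = -12413/38400, a_5 = 1371881/3840000.
Write the denominator as Q(ν) = 1 + q1*ν. Requiring Q*f - P = O(ν^6) with deg P <= 4 kills the coefficients of ν^5..ν^5 in Q*f:
  ν^5: a_5 + q1*a_4 = 0, i.e. 1371881/3840000 + (-12413/38400)*q1 = 0.
Solving this linear system: q1 = 1371881/1241300.
The numerator is Q*f truncated at degree 4: P0 = a_0 = 25/12; P1 = a_1 + q1*a_0 = 589699/198608; P2 = a_2 + q1*a_1 = 732693/2482600; P3 = a_3 + q1*a_2 = -13297699/74478000; P4 = a_4 + q1*a_3 = 75055369/3972160000.


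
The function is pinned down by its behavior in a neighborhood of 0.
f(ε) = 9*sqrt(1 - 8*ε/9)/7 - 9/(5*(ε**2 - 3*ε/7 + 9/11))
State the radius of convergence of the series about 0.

The radius of convergence is (3/11)*sqrt(11).

Denominator factor (ε**2 - 3*ε/7 + 9/11): discriminant -1665/539, complex-conjugate roots (3/14) + ((3/154)*sqrt(2035))*i and (3/14) - ((3/154)*sqrt(2035))*i; poles of order 1, moduli (3/11)*sqrt(11) and (3/11)*sqrt(11).
Branch term (9/7)*sqrt(1 - ε/(9/8)): its argument vanishes at ε = 9/8, a square-root branch point, modulus 9/8.
The radius of convergence is the smallest modulus among the singular points: (3/11)*sqrt(11).


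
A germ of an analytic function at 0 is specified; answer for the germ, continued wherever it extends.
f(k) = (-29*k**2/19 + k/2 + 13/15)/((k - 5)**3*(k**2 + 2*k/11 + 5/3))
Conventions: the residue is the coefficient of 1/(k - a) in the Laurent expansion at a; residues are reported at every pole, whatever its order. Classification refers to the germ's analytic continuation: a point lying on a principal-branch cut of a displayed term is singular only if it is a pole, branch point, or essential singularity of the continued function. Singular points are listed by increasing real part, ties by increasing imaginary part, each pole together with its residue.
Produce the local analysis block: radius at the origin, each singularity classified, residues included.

Denominator factor (k**2 + 2*k/11 + 5/3): discriminant -2408/363, complex-conjugate roots (-1/11) + ((1/33)*sqrt(1806))*i and (-1/11) - ((1/33)*sqrt(1806))*i; poles of order 1, moduli (1/3)*sqrt(15) and (1/3)*sqrt(15).
Denominator factor (k - 5)^3: pole of order 3 at 5, modulus 5.
The radius of convergence is the smallest modulus among the singular points: (1/3)*sqrt(15).
The factor k**2 + 2*k/11 + 5/3 splits as (k - a)(k - a') with a = (-1/11) - ((1/33)*sqrt(1806))*i, a' = (-1/11) + ((1/33)*sqrt(1806))*i. At the order-1 pole a set g(k) = (k - a)*f(k) = [(-29*k**2/19 + k/2 + 13/15)/(k - 5)**3] / (k - a').
Simple pole: residue = g(a) at a = (-1/11) - ((1/33)*sqrt(1806))*i, which is (-23482503/2922010000) - ((98851269/879525010000)*sqrt(1806))*i.
The factor k**2 + 2*k/11 + 5/3 splits as (k - a)(k - a') with a = (-1/11) + ((1/33)*sqrt(1806))*i, a' = (-1/11) - ((1/33)*sqrt(1806))*i. At the order-1 pole a set g(k) = (k - a)*f(k) = [(-29*k**2/19 + k/2 + 13/15)/(k - 5)**3] / (k - a').
Simple pole: residue = g(a) at a = (-1/11) + ((1/33)*sqrt(1806))*i, which is (-23482503/2922010000) + ((98851269/879525010000)*sqrt(1806))*i.
At the order-3 pole 5 set g(k) = (k - (5))^3*f(k) = (-29*k**2/19 + k/2 + 13/15)/(k**2 + 2*k/11 + 5/3).
Order-3 pole: residue = g''(a)/2; g''(5) = 23482503/730502500, so the residue is 23482503/1461005000.
List the singular points by increasing real part (a conjugate pair: the negative imaginary part first).

Radius of convergence at 0: (1/3)*sqrt(15).
At (-1/11) - ((1/33)*sqrt(1806))*i: a pole of order 1; residue (-23482503/2922010000) - ((98851269/879525010000)*sqrt(1806))*i.
At (-1/11) + ((1/33)*sqrt(1806))*i: a pole of order 1; residue (-23482503/2922010000) + ((98851269/879525010000)*sqrt(1806))*i.
At 5: a pole of order 3; residue 23482503/1461005000.


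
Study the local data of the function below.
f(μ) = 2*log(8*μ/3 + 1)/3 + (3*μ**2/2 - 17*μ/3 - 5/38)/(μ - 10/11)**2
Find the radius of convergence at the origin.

Denominator factor (μ - 10/11)^2: pole of order 2 at 10/11, modulus 10/11.
Branch term (2/3)*log(1 - μ/(-3/8)): its argument vanishes at μ = -3/8, a logarithmic branch point, modulus 3/8.
The radius of convergence is the smallest modulus among the singular points: 3/8.

The radius of convergence is 3/8.


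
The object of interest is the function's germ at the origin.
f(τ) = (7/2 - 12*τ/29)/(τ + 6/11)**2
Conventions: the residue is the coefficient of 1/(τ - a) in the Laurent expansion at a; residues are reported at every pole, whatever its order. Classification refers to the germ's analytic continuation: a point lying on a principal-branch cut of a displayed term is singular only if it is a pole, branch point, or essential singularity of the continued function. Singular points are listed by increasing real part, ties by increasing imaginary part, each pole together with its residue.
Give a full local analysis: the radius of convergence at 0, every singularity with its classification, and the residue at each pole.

Denominator factor (τ + 6/11)^2: pole of order 2 at -6/11, modulus 6/11.
The radius of convergence is the smallest modulus among the singular points: 6/11.
At the order-2 pole -6/11 set g(τ) = (τ - (-6/11))^2*f(τ) = 7/2 - 12*τ/29.
Order-2 pole: residue = g'(a); g'(-6/11) = -12/29, so the residue is -12/29.

Radius of convergence at 0: 6/11.
At -6/11: a pole of order 2; residue -12/29.


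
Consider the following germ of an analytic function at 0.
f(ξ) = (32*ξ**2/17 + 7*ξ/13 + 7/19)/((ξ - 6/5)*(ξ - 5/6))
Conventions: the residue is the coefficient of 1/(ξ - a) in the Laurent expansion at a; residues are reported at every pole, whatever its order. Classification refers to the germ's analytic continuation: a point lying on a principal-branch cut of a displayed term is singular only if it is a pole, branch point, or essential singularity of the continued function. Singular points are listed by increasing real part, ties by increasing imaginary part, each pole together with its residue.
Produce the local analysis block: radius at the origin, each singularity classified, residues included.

Denominator factor (ξ - 5/6): pole of order 1 at 5/6, modulus 5/6.
Denominator factor (ξ - 6/5): pole of order 1 at 6/5, modulus 6/5.
The radius of convergence is the smallest modulus among the singular points: 5/6.
At the order-1 pole 5/6 set g(ξ) = (ξ - (5/6))*f(ξ) = (32*ξ**2/17 + 7*ξ/13 + 7/19)/(ξ - 6/5).
Simple pole: residue = g(a) at a = 5/6, which is -802805/138567.
At the order-1 pole 6/5 set g(ξ) = (ξ - (6/5))*f(ξ) = (32*ξ**2/17 + 7*ξ/13 + 7/19)/(ξ - 5/6).
Simple pole: residue = g(a) at a = 6/5, which is 2346294/230945.
List the singular points by increasing real part (a conjugate pair: the negative imaginary part first).

Radius of convergence at 0: 5/6.
At 5/6: a pole of order 1; residue -802805/138567.
At 6/5: a pole of order 1; residue 2346294/230945.


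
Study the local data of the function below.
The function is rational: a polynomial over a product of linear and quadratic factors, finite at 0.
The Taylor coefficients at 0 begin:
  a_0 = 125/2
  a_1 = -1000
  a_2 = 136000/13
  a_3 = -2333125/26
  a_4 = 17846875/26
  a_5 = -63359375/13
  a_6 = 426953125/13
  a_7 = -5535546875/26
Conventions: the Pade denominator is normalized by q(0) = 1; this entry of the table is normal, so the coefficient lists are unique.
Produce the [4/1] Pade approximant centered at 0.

Taylor coefficients needed (read off): a_0 = 125/2, a_1 = -1000, a_2 = 136000/13, a_3 = -2333125/26, a_4 = 17846875/26, a_5 = -63359375/13.
Write the denominator as Q(h) = 1 + q1*h. Requiring Q*f - P = O(h^6) with deg P <= 4 kills the coefficients of h^5..h^5 in Q*f:
  h^5: a_5 + q1*a_4 = 0, i.e. -63359375/13 + (17846875/26)*q1 = 0.
Solving this linear system: q1 = 40550/5711.
The numerator is Q*f truncated at degree 4: P0 = a_0 = 125/2; P1 = a_1 + q1*a_0 = -3176625/5711; P2 = a_2 + q1*a_1 = 249546000/74243; P3 = a_3 + q1*a_2 = -2294876875/148486; P4 = a_4 + q1*a_3 = 7315284375/148486.

The Pade approximant has numerator coefficients [125/2, -3176625/5711, 249546000/74243, -2294876875/148486, 7315284375/148486]; denominator coefficients [1, 40550/5711].


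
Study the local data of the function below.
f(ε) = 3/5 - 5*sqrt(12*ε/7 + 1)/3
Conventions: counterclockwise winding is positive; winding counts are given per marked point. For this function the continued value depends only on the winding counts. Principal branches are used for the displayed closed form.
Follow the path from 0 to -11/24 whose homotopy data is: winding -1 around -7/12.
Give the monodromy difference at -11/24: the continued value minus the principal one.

Continued minus principal equals (5/21)*sqrt(42).

The rational part is single-valued and drops out of the difference; each branch term changes only by its own monodromy.
(-5/3)*sqrt(1 - ε/(-7/12)): winding -1 is odd, the square root flips sign, contributing -2*(-5/3)*sqrt(1 - (-11/24)/(-7/12)) = -2*(-5/3)*sqrt(3/14) = (5/21)*sqrt(42).
Summing the contributions at ε = -11/24 gives (5/21)*sqrt(42).


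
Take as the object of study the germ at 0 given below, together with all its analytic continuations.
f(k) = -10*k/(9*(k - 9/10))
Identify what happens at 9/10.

The point is a pole of order 1.

The denominator factor k - 9/10 vanishes at 9/10 and appears to the power 1; the numerator there equals -1, nonzero, and no other factor vanishes.
Hence a pole whose order is the multiplicity, 1.


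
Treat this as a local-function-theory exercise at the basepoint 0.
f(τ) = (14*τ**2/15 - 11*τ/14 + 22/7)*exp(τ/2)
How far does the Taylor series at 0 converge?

The factor exp(τ/2) is entire and contributes no finite singular point.
The polynomial part has no poles.
No finite singular points: the Taylor series at 0 converges everywhere.

The radius of convergence is infinite.


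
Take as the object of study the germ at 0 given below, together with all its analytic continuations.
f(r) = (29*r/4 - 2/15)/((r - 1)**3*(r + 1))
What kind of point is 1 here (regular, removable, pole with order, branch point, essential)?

The denominator factor r - 1 vanishes at 1 and appears to the power 3; the numerator there equals 427/60, nonzero, and no other factor vanishes.
Hence a pole whose order is the multiplicity, 3.

The point is a pole of order 3.


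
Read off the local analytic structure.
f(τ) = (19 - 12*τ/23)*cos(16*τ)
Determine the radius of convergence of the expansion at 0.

The radius of convergence is infinite.

The factor cos(16*τ) is entire and contributes no finite singular point.
The polynomial part has no poles.
No finite singular points: the Taylor series at 0 converges everywhere.


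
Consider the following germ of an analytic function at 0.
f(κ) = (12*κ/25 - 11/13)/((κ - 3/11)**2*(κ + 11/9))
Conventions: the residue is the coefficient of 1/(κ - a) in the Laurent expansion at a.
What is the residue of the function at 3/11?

At the order-2 pole 3/11 set g(κ) = (κ - (3/11))^2*f(κ) = (12*κ/25 - 11/13)/(κ + 11/9).
Order-2 pole: residue = g'(a); g'(3/11) = 4563999/7118800, so the residue is 4563999/7118800.

The residue is 4563999/7118800.


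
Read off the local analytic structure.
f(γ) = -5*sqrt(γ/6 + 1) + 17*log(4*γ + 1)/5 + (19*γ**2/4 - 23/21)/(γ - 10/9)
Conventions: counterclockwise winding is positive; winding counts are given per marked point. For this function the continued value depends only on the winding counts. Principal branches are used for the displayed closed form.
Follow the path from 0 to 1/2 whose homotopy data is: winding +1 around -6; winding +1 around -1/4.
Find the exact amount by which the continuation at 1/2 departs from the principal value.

Continued minus principal equals ((5/3)*sqrt(39)) + ((34/5)*pi)*i.

The rational part is single-valued and drops out of the difference; each branch term changes only by its own monodromy.
(-5)*sqrt(1 - γ/(-6)): winding +1 is odd, the square root flips sign, contributing -2*(-5)*sqrt(1 - (1/2)/(-6)) = -2*(-5)*sqrt(13/12) = (5/3)*sqrt(39).
(17/5)*log(1 - γ/(-1/4)): each positive loop around -1/4 adds 2*pi*i to the log, so winding +1 contributes (17/5)*(1)*2*pi*i = (34/5)*pi*i.
Summing the contributions at γ = 1/2 gives ((5/3)*sqrt(39)) + ((34/5)*pi)*i.


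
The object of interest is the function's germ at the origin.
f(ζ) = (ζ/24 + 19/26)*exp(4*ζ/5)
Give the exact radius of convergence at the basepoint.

The factor exp(4*ζ/5) is entire and contributes no finite singular point.
The polynomial part has no poles.
No finite singular points: the Taylor series at 0 converges everywhere.

The radius of convergence is infinite.


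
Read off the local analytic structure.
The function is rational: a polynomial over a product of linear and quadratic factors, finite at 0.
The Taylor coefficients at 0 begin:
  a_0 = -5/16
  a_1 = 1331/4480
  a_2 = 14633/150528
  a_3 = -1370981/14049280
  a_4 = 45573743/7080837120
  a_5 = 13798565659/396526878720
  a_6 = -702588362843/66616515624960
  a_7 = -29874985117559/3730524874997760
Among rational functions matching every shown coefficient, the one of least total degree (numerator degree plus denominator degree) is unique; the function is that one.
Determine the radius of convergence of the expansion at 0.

No rational of total degree below 4 reproduces all 8 coefficients; solving the [1/3] Pade equations on them gives f(ψ) = (5/2 - 13*ψ/5)/((ψ - 8/3)*(ψ**2 + 6*ψ/7 + 3)), whose expansion matches every shown term.
Denominator factor (ψ - 8/3): pole of order 1 at 8/3, modulus 8/3.
Denominator factor (ψ**2 + 6*ψ/7 + 3): discriminant -552/49, complex-conjugate roots (-3/7) + ((1/7)*sqrt(138))*i and (-3/7) - ((1/7)*sqrt(138))*i; poles of order 1, moduli sqrt(3) and sqrt(3).
The radius of convergence is the smallest modulus among the singular points: sqrt(3).

The radius of convergence is sqrt(3).


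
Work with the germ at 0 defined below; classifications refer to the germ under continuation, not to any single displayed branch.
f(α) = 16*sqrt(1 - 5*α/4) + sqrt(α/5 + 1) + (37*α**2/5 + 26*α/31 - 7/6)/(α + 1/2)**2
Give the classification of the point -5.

The term (1)*sqrt(1 - α/(-5)) has argument 1 - -5/(-5) = 0 at -5: a square-root (algebraic, two-sheeted) branch point; the remaining terms are analytic or single-valued there.

The point is an algebraic (square-root) branch point.


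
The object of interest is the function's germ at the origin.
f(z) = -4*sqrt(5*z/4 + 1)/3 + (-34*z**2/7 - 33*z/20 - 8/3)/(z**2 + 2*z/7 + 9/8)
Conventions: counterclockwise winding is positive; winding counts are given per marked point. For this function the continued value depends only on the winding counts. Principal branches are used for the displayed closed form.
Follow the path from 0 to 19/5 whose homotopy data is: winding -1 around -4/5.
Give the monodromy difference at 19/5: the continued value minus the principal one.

Continued minus principal equals (4/3)*sqrt(23).

The rational part is single-valued and drops out of the difference; each branch term changes only by its own monodromy.
(-4/3)*sqrt(1 - z/(-4/5)): winding -1 is odd, the square root flips sign, contributing -2*(-4/3)*sqrt(1 - (19/5)/(-4/5)) = -2*(-4/3)*sqrt(23/4) = (4/3)*sqrt(23).
Summing the contributions at z = 19/5 gives (4/3)*sqrt(23).


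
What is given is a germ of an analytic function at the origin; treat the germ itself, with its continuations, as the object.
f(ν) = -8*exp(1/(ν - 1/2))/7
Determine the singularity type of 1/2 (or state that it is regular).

The exponent 1/(ν - (1/2)) has a pole at 1/2, so exp(1/(ν - (1/2))) takes every nonzero value near it: an essential singularity (not a pole of any order).

The point is an essential singularity.


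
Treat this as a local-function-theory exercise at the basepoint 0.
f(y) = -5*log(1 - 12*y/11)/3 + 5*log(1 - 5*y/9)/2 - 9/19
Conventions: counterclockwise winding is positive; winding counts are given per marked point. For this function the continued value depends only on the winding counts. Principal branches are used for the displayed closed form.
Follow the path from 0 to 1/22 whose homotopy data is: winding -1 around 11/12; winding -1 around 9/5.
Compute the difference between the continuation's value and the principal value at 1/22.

Continued minus principal equals -(5/3)*pi*i.

The rational part is single-valued and drops out of the difference; each branch term changes only by its own monodromy.
(-5/3)*log(1 - y/(11/12)): each positive loop around 11/12 adds 2*pi*i to the log, so winding -1 contributes (-5/3)*(-1)*2*pi*i = (10/3)*pi*i.
(5/2)*log(1 - y/(9/5)): each positive loop around 9/5 adds 2*pi*i to the log, so winding -1 contributes (5/2)*(-1)*2*pi*i = -(5)*pi*i.
Summing the contributions at y = 1/22 gives -(5/3)*pi*i.


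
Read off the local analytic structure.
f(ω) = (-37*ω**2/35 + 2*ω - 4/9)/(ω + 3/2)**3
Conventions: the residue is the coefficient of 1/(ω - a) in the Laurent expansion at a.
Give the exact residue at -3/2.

At the order-3 pole -3/2 set g(ω) = (ω - (-3/2))^3*f(ω) = -37*ω**2/35 + 2*ω - 4/9.
Order-3 pole: residue = g''(a)/2; g''(-3/2) = -74/35, so the residue is -37/35.

The residue is -37/35.


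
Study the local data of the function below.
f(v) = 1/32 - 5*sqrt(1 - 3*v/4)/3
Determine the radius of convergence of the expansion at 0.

Branch term (-5/3)*sqrt(1 - v/(4/3)): its argument vanishes at v = 4/3, a square-root branch point, modulus 4/3.
The radius of convergence is the smallest modulus among the singular points: 4/3.

The radius of convergence is 4/3.


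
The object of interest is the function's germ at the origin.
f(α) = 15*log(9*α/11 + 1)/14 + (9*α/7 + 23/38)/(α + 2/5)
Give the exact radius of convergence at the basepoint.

The radius of convergence is 2/5.

Denominator factor (α + 2/5): pole of order 1 at -2/5, modulus 2/5.
Branch term (15/14)*log(1 - α/(-11/9)): its argument vanishes at α = -11/9, a logarithmic branch point, modulus 11/9.
The radius of convergence is the smallest modulus among the singular points: 2/5.


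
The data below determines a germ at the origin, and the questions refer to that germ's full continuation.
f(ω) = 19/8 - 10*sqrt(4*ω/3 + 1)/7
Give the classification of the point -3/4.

The term (-10/7)*sqrt(1 - ω/(-3/4)) has argument 1 - -3/4/(-3/4) = 0 at -3/4: a square-root (algebraic, two-sheeted) branch point; the remaining terms are analytic or single-valued there.

The point is an algebraic (square-root) branch point.


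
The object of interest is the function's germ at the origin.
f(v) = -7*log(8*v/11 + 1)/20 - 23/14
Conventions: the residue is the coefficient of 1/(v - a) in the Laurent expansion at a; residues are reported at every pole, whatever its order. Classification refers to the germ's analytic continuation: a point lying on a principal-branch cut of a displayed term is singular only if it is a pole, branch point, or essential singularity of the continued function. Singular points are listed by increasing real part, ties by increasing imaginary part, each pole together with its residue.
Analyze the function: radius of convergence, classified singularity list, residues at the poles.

Branch term (-7/20)*log(1 - v/(-11/8)): its argument vanishes at v = -11/8, a logarithmic branch point, modulus 11/8.
The radius of convergence is the smallest modulus among the singular points: 11/8.

Radius of convergence at 0: 11/8.
At -11/8: a logarithmic branch point.


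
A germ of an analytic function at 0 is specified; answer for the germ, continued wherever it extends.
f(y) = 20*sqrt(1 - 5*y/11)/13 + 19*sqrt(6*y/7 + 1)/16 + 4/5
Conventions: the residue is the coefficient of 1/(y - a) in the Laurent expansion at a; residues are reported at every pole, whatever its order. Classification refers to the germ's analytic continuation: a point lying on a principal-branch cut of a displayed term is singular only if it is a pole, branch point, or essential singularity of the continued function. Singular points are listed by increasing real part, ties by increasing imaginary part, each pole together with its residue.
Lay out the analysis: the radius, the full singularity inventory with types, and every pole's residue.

Branch term (19/16)*sqrt(1 - y/(-7/6)): its argument vanishes at y = -7/6, a square-root branch point, modulus 7/6.
Branch term (20/13)*sqrt(1 - y/(11/5)): its argument vanishes at y = 11/5, a square-root branch point, modulus 11/5.
The radius of convergence is the smallest modulus among the singular points: 7/6.
List the singular points by increasing real part (a conjugate pair: the negative imaginary part first).

Radius of convergence at 0: 7/6.
At -7/6: an algebraic (square-root) branch point.
At 11/5: an algebraic (square-root) branch point.


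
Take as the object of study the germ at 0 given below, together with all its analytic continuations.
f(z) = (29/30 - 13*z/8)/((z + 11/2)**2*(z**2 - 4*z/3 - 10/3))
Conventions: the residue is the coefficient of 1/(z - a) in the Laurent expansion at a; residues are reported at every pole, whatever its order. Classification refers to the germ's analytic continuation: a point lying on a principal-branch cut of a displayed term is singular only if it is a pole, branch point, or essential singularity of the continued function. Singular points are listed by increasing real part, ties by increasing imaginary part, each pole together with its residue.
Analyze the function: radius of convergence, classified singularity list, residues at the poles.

Denominator factor (z + 11/2)^2: pole of order 2 at -11/2, modulus 11/2.
Denominator factor (z**2 - 4*z/3 - 10/3): discriminant 136/9, real irrational roots 2/3 + (1/3)*sqrt(34) and 2/3 - (1/3)*sqrt(34); poles of order 1, moduli 2/3 + (1/3)*sqrt(34) and -2/3 + (1/3)*sqrt(34).
The radius of convergence is the smallest modulus among the singular points: -2/3 + (1/3)*sqrt(34).
At the order-2 pole -11/2 set g(z) = (z - (-11/2))^2*f(z) = (29/30 - 13*z/8)/(z**2 - 4*z/3 - 10/3).
Order-2 pole: residue = g'(a); g'(-11/2) = 95753/1689210, so the residue is 95753/1689210.
The factor z**2 - 4*z/3 - 10/3 splits as (z - a)(z - a') with a = 2/3 - (1/3)*sqrt(34), a' = 2/3 + (1/3)*sqrt(34). At the order-1 pole a set g(z) = (z - a)*f(z) = [(29/30 - 13*z/8)/(z + 11/2)**2] / (z - a').
Simple pole: residue = g(a) at a = 2/3 - (1/3)*sqrt(34), which is -95753/3378420 - (30601/11486628)*sqrt(34).
The factor z**2 - 4*z/3 - 10/3 splits as (z - a)(z - a') with a = 2/3 + (1/3)*sqrt(34), a' = 2/3 - (1/3)*sqrt(34). At the order-1 pole a set g(z) = (z - a)*f(z) = [(29/30 - 13*z/8)/(z + 11/2)**2] / (z - a').
Simple pole: residue = g(a) at a = 2/3 + (1/3)*sqrt(34), which is -95753/3378420 + (30601/11486628)*sqrt(34).
List the singular points by increasing real part (a conjugate pair: the negative imaginary part first).

Radius of convergence at 0: -2/3 + (1/3)*sqrt(34).
At -11/2: a pole of order 2; residue 95753/1689210.
At 2/3 - (1/3)*sqrt(34): a pole of order 1; residue -95753/3378420 - (30601/11486628)*sqrt(34).
At 2/3 + (1/3)*sqrt(34): a pole of order 1; residue -95753/3378420 + (30601/11486628)*sqrt(34).


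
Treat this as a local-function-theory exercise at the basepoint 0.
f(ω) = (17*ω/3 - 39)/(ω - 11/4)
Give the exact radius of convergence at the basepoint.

Denominator factor (ω - 11/4): pole of order 1 at 11/4, modulus 11/4.
The radius of convergence is the smallest modulus among the singular points: 11/4.

The radius of convergence is 11/4.


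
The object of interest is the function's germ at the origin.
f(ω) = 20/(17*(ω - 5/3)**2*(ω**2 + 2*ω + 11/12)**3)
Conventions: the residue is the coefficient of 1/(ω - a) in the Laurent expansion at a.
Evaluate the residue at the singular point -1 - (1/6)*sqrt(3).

The factor ω**2 + 2*ω + 11/12 splits as (ω - a)(ω - a') with a = -1 - (1/6)*sqrt(3), a' = -1 + (1/6)*sqrt(3). At the order-3 pole a set g(ω) = (ω - a)^3*f(ω) = [20/(17*(ω - 5/3)**2)] / (ω - a')^3.
Order-3 pole: residue = g''(a)/2; g''(-1 - (1/6)*sqrt(3)) = 537477120/69651585377 - (1230853008960/69651585377)*sqrt(3), so the residue is 268738560/69651585377 - (615426504480/69651585377)*sqrt(3).

The residue is 268738560/69651585377 - (615426504480/69651585377)*sqrt(3).


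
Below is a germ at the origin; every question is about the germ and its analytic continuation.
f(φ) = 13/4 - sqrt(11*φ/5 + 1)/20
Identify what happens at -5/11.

The point is an algebraic (square-root) branch point.

The term (-1/20)*sqrt(1 - φ/(-5/11)) has argument 1 - -5/11/(-5/11) = 0 at -5/11: a square-root (algebraic, two-sheeted) branch point; the remaining terms are analytic or single-valued there.


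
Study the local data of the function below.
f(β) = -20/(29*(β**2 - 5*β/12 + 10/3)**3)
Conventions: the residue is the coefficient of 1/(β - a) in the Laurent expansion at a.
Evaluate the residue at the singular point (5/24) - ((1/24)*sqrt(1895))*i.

The residue is -((5971968/39468955775)*sqrt(1895))*i.

The factor β**2 - 5*β/12 + 10/3 splits as (β - a)(β - a') with a = (5/24) - ((1/24)*sqrt(1895))*i, a' = (5/24) + ((1/24)*sqrt(1895))*i. At the order-3 pole a set g(β) = (β - a)^3*f(β) = [-20/29] / (β - a')^3.
Order-3 pole: residue = g''(a)/2; g''((5/24) - ((1/24)*sqrt(1895))*i) = -((11943936/39468955775)*sqrt(1895))*i, so the residue is -((5971968/39468955775)*sqrt(1895))*i.


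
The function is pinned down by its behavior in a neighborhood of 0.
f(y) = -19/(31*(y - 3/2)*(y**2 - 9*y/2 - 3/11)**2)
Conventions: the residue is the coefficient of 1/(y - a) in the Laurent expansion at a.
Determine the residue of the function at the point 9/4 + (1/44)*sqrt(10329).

The residue is 4598/341775 - (694298/11161118325)*sqrt(10329).

The factor y**2 - 9*y/2 - 3/11 splits as (y - a)(y - a') with a = 9/4 + (1/44)*sqrt(10329), a' = 9/4 - (1/44)*sqrt(10329). At the order-2 pole a set g(y) = (y - a)^2*f(y) = [-19/(31*(y - 3/2))] / (y - a')^2.
Order-2 pole: residue = g'(a); g'(9/4 + (1/44)*sqrt(10329)) = 4598/341775 - (694298/11161118325)*sqrt(10329), so the residue is 4598/341775 - (694298/11161118325)*sqrt(10329).


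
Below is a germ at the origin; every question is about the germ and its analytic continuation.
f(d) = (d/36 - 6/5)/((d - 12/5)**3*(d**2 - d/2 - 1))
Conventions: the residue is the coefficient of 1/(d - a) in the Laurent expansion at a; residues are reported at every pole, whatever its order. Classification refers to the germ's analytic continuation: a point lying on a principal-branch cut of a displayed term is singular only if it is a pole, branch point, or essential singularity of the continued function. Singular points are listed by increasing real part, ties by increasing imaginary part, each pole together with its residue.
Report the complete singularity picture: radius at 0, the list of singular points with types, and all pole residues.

Radius of convergence at 0: -1/4 + (1/4)*sqrt(17).
At 1/4 - (1/4)*sqrt(17): a pole of order 1; residue 19514125/101515536 - (9796275/191751568)*sqrt(17).
At 1/4 + (1/4)*sqrt(17): a pole of order 1; residue 19514125/101515536 + (9796275/191751568)*sqrt(17).
At 12/5: a pole of order 3; residue -19514125/50757768.

Denominator factor (d - 12/5)^3: pole of order 3 at 12/5, modulus 12/5.
Denominator factor (d**2 - d/2 - 1): discriminant 17/4, real irrational roots 1/4 + (1/4)*sqrt(17) and 1/4 - (1/4)*sqrt(17); poles of order 1, moduli 1/4 + (1/4)*sqrt(17) and -1/4 + (1/4)*sqrt(17).
The radius of convergence is the smallest modulus among the singular points: -1/4 + (1/4)*sqrt(17).
The factor d**2 - d/2 - 1 splits as (d - a)(d - a') with a = 1/4 - (1/4)*sqrt(17), a' = 1/4 + (1/4)*sqrt(17). At the order-1 pole a set g(d) = (d - a)*f(d) = [(d/36 - 6/5)/(d - 12/5)**3] / (d - a').
Simple pole: residue = g(a) at a = 1/4 - (1/4)*sqrt(17), which is 19514125/101515536 - (9796275/191751568)*sqrt(17).
The factor d**2 - d/2 - 1 splits as (d - a)(d - a') with a = 1/4 + (1/4)*sqrt(17), a' = 1/4 - (1/4)*sqrt(17). At the order-1 pole a set g(d) = (d - a)*f(d) = [(d/36 - 6/5)/(d - 12/5)**3] / (d - a').
Simple pole: residue = g(a) at a = 1/4 + (1/4)*sqrt(17), which is 19514125/101515536 + (9796275/191751568)*sqrt(17).
At the order-3 pole 12/5 set g(d) = (d - (12/5))^3*f(d) = (d/36 - 6/5)/(d**2 - d/2 - 1).
Order-3 pole: residue = g''(a)/2; g''(12/5) = -19514125/25378884, so the residue is -19514125/50757768.
List the singular points by increasing real part (a conjugate pair: the negative imaginary part first).
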